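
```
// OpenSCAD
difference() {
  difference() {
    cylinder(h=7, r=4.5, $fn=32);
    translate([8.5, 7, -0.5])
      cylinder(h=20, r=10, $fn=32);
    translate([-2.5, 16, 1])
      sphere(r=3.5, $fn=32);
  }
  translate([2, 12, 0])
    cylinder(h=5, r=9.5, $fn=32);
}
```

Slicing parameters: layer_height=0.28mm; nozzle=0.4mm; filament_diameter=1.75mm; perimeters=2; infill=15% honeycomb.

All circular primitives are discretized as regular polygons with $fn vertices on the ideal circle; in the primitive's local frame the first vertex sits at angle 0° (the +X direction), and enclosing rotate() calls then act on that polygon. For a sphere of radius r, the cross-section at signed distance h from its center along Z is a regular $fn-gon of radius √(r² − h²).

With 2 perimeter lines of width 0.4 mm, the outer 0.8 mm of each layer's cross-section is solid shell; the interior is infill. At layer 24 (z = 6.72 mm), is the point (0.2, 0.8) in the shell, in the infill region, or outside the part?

At z = 6.72 mm: the r=4.5 cylinder gives a regular 32-gon of circumradius 4.5 (constant along its height); the r=10 cylinder at (8.5, 7) contributes a regular 32-gon of circumradius 10; the sphere at (-2.5, 16) is absent (|z−center|=5.720 > r=3.5); Taking the first minus the rest: starting from the r=4.5 cylinder, the r=10 cylinder at (8.5, 7) partially overlaps it — only the 19.74 mm² overlap (of its 312.14 mm²) is removed, clipping the outline — 1 connected region; the cylinder at (2, 12) does not reach this height (z outside [0, 5]); Taking the first minus the rest: none of the subtracted shapes is present at this height, so that combined region is unchanged — 1 connected region. Overall, the cross-section is a single solid region. The nearest boundary edge runs (0.19, 1.44)→(1.43, -0.07); distance from the point to it = 0.40 mm. The point is inside the cross-section, 0.40 mm from the nearest boundary — within the 0.8 mm shell band (2 × 0.4).

shell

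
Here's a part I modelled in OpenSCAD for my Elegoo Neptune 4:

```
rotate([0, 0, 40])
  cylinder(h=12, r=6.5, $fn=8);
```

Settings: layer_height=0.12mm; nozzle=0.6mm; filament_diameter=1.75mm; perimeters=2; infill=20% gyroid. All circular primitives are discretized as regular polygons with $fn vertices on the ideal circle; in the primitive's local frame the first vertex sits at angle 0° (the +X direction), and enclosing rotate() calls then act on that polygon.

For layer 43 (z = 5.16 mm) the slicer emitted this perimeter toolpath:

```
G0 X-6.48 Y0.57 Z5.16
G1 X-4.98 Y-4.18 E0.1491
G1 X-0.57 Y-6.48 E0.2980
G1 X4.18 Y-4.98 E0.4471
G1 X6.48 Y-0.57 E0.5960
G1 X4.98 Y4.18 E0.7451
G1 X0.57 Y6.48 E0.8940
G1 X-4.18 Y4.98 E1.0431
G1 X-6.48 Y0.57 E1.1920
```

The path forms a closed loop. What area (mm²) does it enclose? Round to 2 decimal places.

Apply the shoelace formula to the sequence of (X, Y) vertices; enclosed area = 119.63 mm².

119.63 mm²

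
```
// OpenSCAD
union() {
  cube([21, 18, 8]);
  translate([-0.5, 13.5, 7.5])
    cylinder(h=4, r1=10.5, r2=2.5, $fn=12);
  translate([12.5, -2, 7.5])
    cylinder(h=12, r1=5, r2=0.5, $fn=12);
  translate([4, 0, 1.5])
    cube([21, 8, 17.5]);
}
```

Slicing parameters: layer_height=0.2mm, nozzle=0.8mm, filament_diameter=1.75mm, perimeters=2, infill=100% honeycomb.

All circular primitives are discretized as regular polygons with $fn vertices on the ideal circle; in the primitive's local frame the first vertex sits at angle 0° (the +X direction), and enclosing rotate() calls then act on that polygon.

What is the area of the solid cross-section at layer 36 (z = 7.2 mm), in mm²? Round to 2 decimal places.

At z = 7.2 mm: the cube (footprint 21×18) is included at this height (area 378.00 mm²); the cone at (-0.5, 13.5) is not intersected at this z (z outside [7.5, 11.5]); the cone at (12.5, -2) does not reach this height (z outside [7.5, 19.5]); the 21×8 cube at (4, 0) contributes its full rectangle (area 168.00 mm²); Combining (union): the regions partially overlap — summed areas 546.00 mm² minus the doubly-counted overlap 136.00 mm² gives 410.00 mm² — area = 410.00 mm². Overall, the cross-section is a single solid region. Net area = 410.00 mm².

410.00 mm²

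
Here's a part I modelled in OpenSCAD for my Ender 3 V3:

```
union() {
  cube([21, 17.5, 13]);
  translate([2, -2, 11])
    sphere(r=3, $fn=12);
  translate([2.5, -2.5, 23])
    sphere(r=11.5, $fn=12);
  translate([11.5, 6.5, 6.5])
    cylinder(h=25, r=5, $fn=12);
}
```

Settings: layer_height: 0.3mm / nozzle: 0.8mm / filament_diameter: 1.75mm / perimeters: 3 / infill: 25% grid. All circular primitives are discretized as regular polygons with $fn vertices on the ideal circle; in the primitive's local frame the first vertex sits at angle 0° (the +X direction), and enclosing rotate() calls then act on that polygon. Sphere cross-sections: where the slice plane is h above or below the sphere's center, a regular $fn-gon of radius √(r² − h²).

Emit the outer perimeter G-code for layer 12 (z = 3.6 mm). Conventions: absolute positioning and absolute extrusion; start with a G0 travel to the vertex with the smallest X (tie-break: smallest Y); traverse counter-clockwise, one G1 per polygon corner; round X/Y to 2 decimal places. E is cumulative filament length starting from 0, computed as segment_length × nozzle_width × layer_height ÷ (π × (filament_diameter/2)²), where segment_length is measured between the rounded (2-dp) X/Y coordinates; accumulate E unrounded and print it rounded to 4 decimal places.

G0 X0.00 Y0.00 Z3.60
G1 X21.00 Y0.00 E2.0954
G1 X21.00 Y17.50 E3.8415
G1 X0.00 Y17.50 E5.9369
G1 X0.00 Y0.00 E7.6831

At z = 3.6 mm: the 21×17.5 cube contributes its full rectangle; the sphere at (2, -2) is absent (|z−center|=7.400 > r=3); the sphere at (2.5, -2.5) is absent (|z−center|=19.400 > r=11.5); the cylinder at (11.5, 6.5) is absent (z outside [6.5, 31.5]); Merging all regions: only the 21×17.5 cube is present, so the union is just that shape — 1 connected region. The outline is a single polygon with 4 vertices. Extrusion per mm of travel: 0.8 × 0.3 / (π × 0.875²) = 0.099780. Accumulating E over each segment gives final E = 7.6831.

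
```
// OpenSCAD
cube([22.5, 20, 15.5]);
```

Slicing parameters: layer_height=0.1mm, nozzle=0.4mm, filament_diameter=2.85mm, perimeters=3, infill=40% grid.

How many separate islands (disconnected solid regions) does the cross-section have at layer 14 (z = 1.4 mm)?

At z = 1.4 mm: the cube (footprint 22.5×20) is included at this height. Overall, the cross-section is a single solid region. Island count = 1.

1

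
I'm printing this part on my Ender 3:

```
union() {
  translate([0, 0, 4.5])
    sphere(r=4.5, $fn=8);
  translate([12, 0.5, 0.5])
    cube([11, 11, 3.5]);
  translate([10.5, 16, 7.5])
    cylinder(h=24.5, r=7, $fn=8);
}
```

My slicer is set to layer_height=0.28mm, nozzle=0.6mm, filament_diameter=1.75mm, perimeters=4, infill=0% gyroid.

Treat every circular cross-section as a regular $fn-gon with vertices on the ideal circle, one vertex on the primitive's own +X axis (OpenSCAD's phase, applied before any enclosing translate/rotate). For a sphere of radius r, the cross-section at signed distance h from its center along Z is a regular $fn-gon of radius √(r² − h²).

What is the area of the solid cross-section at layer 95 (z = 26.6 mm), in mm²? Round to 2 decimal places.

138.59 mm²

At z = 26.6 mm: the sphere is absent (|z−center|=22.100 > r=4.5); the cube at (12, 0.5) does not reach this height (z outside [0.5, 4]); the cylinder at (10.5, 16): section is a regular 8-gon, circumradius r=7 (area = (8/2)·7.000²·sin(360°/8) = 138.59 mm²); Taking the union: only the r=7 cylinder at (10.5, 16) is present, so the union is just that shape — area = 138.59 mm². Overall, the cross-section is a single solid region. Net area = 138.59 mm².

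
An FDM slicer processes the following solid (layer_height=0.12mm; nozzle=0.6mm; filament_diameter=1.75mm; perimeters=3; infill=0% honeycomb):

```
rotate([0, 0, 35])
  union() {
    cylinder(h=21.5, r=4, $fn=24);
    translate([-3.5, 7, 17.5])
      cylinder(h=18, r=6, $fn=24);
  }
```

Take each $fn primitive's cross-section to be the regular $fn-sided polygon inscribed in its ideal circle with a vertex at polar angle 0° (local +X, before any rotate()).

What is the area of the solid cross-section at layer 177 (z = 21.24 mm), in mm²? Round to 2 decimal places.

152.88 mm²

At z = 21.24 mm: the r=4 cylinder gives a regular 24-gon of circumradius 4 (constant along its height) (area = (24/2)·4.000²·sin(360°/24) = 49.69 mm²); the r=6 cylinder at (-3.5, 7) contributes a regular 24-gon of circumradius 6 (area = (24/2)·6.000²·sin(360°/24) = 111.81 mm²); Taking the union: the regions partially overlap — summed areas 161.50 mm² minus the doubly-counted overlap 8.62 mm² gives 152.88 mm² — area = 152.88 mm²; (rotated 35° about Z; rotation is an isometry so areas/perimeters/island counts are preserved). Overall, the cross-section is a single solid region. Net area = 152.88 mm².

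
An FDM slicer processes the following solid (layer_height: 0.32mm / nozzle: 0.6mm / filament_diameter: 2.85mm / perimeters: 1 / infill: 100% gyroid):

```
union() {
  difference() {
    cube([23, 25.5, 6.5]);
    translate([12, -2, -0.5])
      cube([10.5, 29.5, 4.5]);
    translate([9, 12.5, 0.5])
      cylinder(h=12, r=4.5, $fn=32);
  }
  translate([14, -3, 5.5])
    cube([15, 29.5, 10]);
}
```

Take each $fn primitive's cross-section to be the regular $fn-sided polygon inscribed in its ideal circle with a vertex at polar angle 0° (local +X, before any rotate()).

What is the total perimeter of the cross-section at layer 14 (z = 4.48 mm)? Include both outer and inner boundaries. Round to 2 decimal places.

125.23 mm

At z = 4.48 mm: the 23×25.5 cube contributes its full rectangle (perimeter 97.00 mm); the cube at (12, -2) does not reach this height (z outside [-0.5, 4]); the cylinder at (9, 12.5): section is a regular 32-gon, circumradius r=4.5 (perimeter = 2·32·4.500·sin(180°/32) = 28.23 mm); After the difference (first − rest): starting from the 23×25.5 cube, the r=4.5 cylinder at (9, 12.5) lies wholly inside it (removes its full 63.21 mm² and its 28.23 mm outline becomes a hole wall) — boundary (outer + 1 inner loop) = 125.23 mm; the cube at (14, -3) is not intersected at this z (z outside [5.5, 15.5]); Combining (union): only that combined region is present, so the union is just that shape — boundary (outer + 1 inner loop) = 125.23 mm. Overall, the cross-section is one region with 1 hole. Total boundary length (outer + inner) = 125.23 mm.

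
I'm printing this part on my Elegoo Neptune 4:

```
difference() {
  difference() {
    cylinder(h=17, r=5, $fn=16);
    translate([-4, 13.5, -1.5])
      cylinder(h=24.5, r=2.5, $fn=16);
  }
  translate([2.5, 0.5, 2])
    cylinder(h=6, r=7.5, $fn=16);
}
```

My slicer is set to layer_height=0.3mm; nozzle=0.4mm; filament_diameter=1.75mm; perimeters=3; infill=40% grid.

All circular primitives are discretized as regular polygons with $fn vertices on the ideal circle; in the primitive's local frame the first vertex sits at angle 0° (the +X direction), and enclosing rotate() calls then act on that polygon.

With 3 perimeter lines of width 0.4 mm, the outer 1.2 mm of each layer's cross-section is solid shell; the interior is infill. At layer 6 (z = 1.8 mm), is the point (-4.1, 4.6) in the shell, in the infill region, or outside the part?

outside

At z = 1.8 mm: the r=5 cylinder contributes a regular 16-gon of circumradius 5; the r=2.5 cylinder at (-4, 13.5) gives a regular 16-gon of circumradius 2.5 (constant along its height); After the difference (first − rest): starting from the r=5 cylinder, the r=2.5 cylinder at (-4, 13.5) misses the remaining region (no effect) — 1 connected region; the cylinder at (2.5, 0.5) is not intersected at this z (z outside [2, 8]); Subtracting the remaining from the first: none of the subtracted shapes is present at this height, so the result so far is unchanged — 1 connected region. Overall, the cross-section is a single solid region. The nearest boundary edge runs (-3.54, 3.54)→(-1.91, 4.62); distance from the point to it = 1.20 mm. The point is not inside any of the regions above, so it lies outside the cross-section (1.20 mm from the nearest boundary).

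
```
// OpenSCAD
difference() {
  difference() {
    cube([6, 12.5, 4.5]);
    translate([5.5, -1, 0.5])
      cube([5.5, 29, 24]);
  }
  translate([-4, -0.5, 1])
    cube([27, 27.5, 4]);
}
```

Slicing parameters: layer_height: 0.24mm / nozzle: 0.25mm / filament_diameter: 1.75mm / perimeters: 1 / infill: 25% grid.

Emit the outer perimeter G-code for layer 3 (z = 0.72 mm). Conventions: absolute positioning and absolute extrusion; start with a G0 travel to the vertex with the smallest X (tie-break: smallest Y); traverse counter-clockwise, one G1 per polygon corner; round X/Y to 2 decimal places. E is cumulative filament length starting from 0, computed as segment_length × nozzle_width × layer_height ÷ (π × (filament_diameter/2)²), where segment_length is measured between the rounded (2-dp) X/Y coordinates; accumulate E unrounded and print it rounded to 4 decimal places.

G0 X0.00 Y0.00 Z0.72
G1 X5.50 Y0.00 E0.1372
G1 X5.50 Y12.50 E0.4490
G1 X0.00 Y12.50 E0.5862
G1 X0.00 Y0.00 E0.8980

At z = 0.72 mm: the 6×12.5 cube contributes its full rectangle; the cube at (5.5, -1) (footprint 5.5×29) is included at this height; Subtracting the remaining from the first: starting from the 6×12.5 cube, the 5.5×29 cube at (5.5, -1) partially overlaps it — only the 6.25 mm² overlap (of its 159.50 mm²) is removed, clipping the outline — 1 connected region; the cube at (-4, -0.5) is not intersected at this z (z outside [1, 5]); After the difference (first − rest): none of the subtracted shapes is present at this height, so that combined region is unchanged — 1 connected region. The outline is a single polygon with 4 vertices. Extrusion per mm of travel: 0.25 × 0.24 / (π × 0.875²) = 0.024945. Accumulating E over each segment gives final E = 0.8980.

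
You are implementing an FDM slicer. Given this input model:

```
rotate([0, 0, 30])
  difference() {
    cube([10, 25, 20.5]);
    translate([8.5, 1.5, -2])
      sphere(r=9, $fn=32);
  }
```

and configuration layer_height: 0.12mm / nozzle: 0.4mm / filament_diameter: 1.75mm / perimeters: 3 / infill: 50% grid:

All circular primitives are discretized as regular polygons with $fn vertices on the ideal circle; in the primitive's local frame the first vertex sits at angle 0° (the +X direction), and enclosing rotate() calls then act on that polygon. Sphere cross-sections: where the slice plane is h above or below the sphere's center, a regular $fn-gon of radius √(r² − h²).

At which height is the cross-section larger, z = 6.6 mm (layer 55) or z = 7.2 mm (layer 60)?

layer 60 (z = 7.2 mm)

Layer 55 (z = 6.6): the cube is present — its section is the full 10×25 rectangle (area 250.00 mm²); the r=9 sphere at (8.5, 1.5) contributes a regular 32-gon of circumradius √(9²−8.6²) = 2.653 (area = (32/2)·2.653²·sin(360°/32) = 21.97 mm²); Taking the first minus the rest: starting from the 10×25 cube (250.00 mm²), the r=9 sphere at (8.5, 1.5) partially overlaps it — only the 15.23 mm² overlap (of its 21.97 mm²) is removed, clipping the outline — area = 234.77 mm²; (rotated 30° about Z; rotation is an isometry so areas/perimeters/island counts are preserved). So its area = 234.77 mm². Layer 60 (z = 7.2): the cube (footprint 10×25) is included at this height (area 250.00 mm²); the sphere at (8.5, 1.5) is absent (|z−center|=9.200 > r=9); Taking the first minus the rest: none of the subtracted shapes is present at this height, so the 10×25 cube is unchanged — area = 250.00 mm²; (rotated 30° about Z; rotation is an isometry so areas/perimeters/island counts are preserved). So its area = 250.00 mm². Layer 60 is larger (250.00 vs 234.77 mm²).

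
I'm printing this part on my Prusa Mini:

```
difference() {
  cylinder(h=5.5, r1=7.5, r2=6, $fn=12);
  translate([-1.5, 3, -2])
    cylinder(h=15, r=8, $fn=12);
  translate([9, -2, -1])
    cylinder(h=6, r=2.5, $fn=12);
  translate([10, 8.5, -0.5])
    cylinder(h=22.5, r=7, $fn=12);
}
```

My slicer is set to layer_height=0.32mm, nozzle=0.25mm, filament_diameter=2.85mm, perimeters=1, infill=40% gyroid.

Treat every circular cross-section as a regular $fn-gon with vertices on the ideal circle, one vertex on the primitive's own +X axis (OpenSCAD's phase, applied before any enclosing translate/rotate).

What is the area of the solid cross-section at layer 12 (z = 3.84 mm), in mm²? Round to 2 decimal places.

At z = 3.84 mm: the cone: at t=0.698 of its height the radius interpolates to r₁+(r₂−r₁)t = 6.453, giving a regular 12-gon of that circumradius (area = (12/2)·6.453²·sin(360°/12) = 124.91 mm²); the r=8 cylinder at (-1.5, 3) contributes a regular 12-gon of circumradius 8 (area = (12/2)·8.000²·sin(360°/12) = 192.00 mm²); the r=2.5 cylinder at (9, -2) contributes a regular 12-gon of circumradius 2.5 (area = (12/2)·2.500²·sin(360°/12) = 18.75 mm²); the r=7 cylinder at (10, 8.5) contributes a regular 12-gon of circumradius 7 (area = (12/2)·7.000²·sin(360°/12) = 147.00 mm²); Taking the first minus the rest: starting from the cone (124.91 mm²), the r=8 cylinder at (-1.5, 3) partially overlaps it — only the 106.41 mm² overlap (of its 192.00 mm²) is removed, clipping the outline; the r=2.5 cylinder at (9, -2) misses the remaining region (no effect); the r=7 cylinder at (10, 8.5) misses the remaining region (no effect) — area = 18.50 mm². Overall, the cross-section is a single solid region. Net area = 18.50 mm².

18.50 mm²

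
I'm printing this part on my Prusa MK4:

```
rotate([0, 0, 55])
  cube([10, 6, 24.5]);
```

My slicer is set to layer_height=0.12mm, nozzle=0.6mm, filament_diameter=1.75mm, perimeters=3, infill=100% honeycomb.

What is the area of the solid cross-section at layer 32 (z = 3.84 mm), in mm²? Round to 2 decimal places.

At z = 3.84 mm: the cube is present — its section is the full 10×6 rectangle (area 60.00 mm²); (whole slice rotated 55° about Z — lengths, areas and connectivity unchanged). Overall, the cross-section is a single solid region. Net area = 60.00 mm².

60.00 mm²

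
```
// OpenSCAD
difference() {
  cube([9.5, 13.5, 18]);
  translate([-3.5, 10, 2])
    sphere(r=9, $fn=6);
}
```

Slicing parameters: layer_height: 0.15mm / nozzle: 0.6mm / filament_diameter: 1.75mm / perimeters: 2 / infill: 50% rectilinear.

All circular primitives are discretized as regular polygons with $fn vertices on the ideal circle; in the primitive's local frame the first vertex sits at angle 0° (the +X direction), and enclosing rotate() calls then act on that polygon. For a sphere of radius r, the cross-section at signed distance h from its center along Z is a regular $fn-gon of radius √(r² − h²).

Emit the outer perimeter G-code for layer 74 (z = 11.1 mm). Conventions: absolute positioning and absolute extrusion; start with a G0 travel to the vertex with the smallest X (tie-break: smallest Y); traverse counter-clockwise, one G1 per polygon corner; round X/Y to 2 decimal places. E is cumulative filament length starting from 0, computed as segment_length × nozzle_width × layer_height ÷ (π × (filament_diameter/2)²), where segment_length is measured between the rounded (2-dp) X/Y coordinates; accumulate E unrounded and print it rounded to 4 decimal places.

At z = 11.1 mm: the 9.5×13.5 cube contributes its full rectangle; the sphere at (-3.5, 10) is not intersected at this z (|z−center|=9.100 > r=9); After the difference (first − rest): none of the subtracted shapes is present at this height, so the 9.5×13.5 cube is unchanged — 1 connected region. The outline is a single polygon with 4 vertices. Extrusion per mm of travel: 0.6 × 0.15 / (π × 0.875²) = 0.037418. Accumulating E over each segment gives final E = 1.7212.

G0 X0.00 Y0.00 Z11.10
G1 X9.50 Y0.00 E0.3555
G1 X9.50 Y13.50 E0.8606
G1 X0.00 Y13.50 E1.2161
G1 X0.00 Y0.00 E1.7212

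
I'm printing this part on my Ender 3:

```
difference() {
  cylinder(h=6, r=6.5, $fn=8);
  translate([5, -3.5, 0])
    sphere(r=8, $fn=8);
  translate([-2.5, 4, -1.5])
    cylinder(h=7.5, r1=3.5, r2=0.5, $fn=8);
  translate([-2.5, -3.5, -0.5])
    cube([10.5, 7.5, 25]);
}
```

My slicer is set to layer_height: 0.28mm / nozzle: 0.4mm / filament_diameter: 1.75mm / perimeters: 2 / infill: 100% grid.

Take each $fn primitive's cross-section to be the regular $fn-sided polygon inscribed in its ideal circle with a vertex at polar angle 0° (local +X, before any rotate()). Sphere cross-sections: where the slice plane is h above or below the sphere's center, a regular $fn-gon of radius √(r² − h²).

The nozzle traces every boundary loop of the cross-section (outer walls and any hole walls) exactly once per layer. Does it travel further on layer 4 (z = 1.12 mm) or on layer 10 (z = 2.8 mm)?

layer 10 (z = 2.8 mm)

Layer 4 (z = 1.12): the r=6.5 cylinder gives a regular 8-gon of circumradius 6.5 (constant along its height) (perimeter = 2·8·6.500·sin(180°/8) = 39.80 mm); the sphere at (5, -3.5): section is a regular 8-gon, circumradius = √(r²−h²) = √(8²−1.12²) = 7.921 (perimeter = 2·8·7.921·sin(180°/8) = 48.50 mm); the cone at (-2.5, 4) (r1=3.5→r2=0.5) has section circumradius 2.452 here — a regular 8-gon (perimeter = 2·8·2.452·sin(180°/8) = 15.01 mm); the 10.5×7.5 cube at (-2.5, -3.5) contributes its full rectangle (perimeter 36.00 mm); After the difference (first − rest): starting from the r=6.5 cylinder, the r=8 sphere at (5, -3.5) partially overlaps it — only the 65.54 mm² overlap (of its 177.47 mm²) is removed, clipping the outline; the cone at (-2.5, 4) partially overlaps it — only the 14.39 mm² overlap (of its 17.01 mm²) is removed, clipping the outline; the 10.5×7.5 cube at (-2.5, -3.5) partially overlaps it — only the 8.06 mm² overlap (of its 78.75 mm²) is removed, clipping the outline — boundary = 37.02 mm. So its perimeter = 37.02 mm. Layer 10 (z = 2.8): the r=6.5 cylinder contributes a regular 8-gon of circumradius 6.5 (perimeter = 2·8·6.500·sin(180°/8) = 39.80 mm); the r=8 sphere at (5, -3.5) contributes a regular 8-gon of circumradius √(8²−2.8²) = 7.494 (perimeter = 2·8·7.494·sin(180°/8) = 45.89 mm); the cone at (-2.5, 4) contributes a regular 8-gon of circumradius 1.780 (interpolated between r1=3.5 and r2=0.5 at t=0.573) (perimeter = 2·8·1.780·sin(180°/8) = 10.90 mm); the 10.5×7.5 cube at (-2.5, -3.5) contributes its full rectangle (perimeter 36.00 mm); Taking the first minus the rest: starting from the r=6.5 cylinder, the r=8 sphere at (5, -3.5) partially overlaps it — only the 60.00 mm² overlap (of its 158.84 mm²) is removed, clipping the outline; the cone at (-2.5, 4) partially overlaps it — only the 8.48 mm² overlap (of its 8.96 mm²) is removed, clipping the outline; the 10.5×7.5 cube at (-2.5, -3.5) partially overlaps it — only the 14.29 mm² overlap (of its 78.75 mm²) is removed, clipping the outline — boundary = 41.79 mm. So its perimeter = 41.79 mm. Layer 10 is larger (41.79 vs 37.02 mm).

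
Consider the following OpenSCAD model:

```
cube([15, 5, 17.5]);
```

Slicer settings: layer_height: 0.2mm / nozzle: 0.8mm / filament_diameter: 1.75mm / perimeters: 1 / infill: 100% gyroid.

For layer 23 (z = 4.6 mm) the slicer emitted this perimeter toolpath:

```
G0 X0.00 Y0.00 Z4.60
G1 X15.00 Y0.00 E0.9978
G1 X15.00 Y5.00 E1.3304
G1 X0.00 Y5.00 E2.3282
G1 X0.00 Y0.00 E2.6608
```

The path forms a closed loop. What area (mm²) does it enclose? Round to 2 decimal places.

Apply the shoelace formula to the sequence of (X, Y) vertices; enclosed area = 75.00 mm².

75.00 mm²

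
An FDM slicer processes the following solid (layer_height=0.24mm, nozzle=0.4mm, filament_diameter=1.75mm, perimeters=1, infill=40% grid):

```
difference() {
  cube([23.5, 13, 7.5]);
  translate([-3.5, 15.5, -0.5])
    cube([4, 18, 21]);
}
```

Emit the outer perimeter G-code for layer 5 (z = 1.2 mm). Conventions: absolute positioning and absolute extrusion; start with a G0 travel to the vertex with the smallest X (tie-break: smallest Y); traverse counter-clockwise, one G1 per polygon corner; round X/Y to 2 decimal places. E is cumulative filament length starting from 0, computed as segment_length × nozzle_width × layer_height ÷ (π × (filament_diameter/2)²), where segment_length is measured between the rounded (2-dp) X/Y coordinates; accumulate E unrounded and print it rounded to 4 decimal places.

G0 X0.00 Y0.00 Z1.20
G1 X23.50 Y0.00 E0.9379
G1 X23.50 Y13.00 E1.4568
G1 X0.00 Y13.00 E2.3947
G1 X0.00 Y0.00 E2.9136

At z = 1.2 mm: the cube is present — its section is the full 23.5×13 rectangle; the 4×18 cube at (-3.5, 15.5) contributes its full rectangle; Subtracting the remaining from the first: starting from the 23.5×13 cube, the 4×18 cube at (-3.5, 15.5) misses the remaining region (no effect) — 1 connected region. The outline is a single polygon with 4 vertices. Extrusion per mm of travel: 0.4 × 0.24 / (π × 0.875²) = 0.039912. Accumulating E over each segment gives final E = 2.9136.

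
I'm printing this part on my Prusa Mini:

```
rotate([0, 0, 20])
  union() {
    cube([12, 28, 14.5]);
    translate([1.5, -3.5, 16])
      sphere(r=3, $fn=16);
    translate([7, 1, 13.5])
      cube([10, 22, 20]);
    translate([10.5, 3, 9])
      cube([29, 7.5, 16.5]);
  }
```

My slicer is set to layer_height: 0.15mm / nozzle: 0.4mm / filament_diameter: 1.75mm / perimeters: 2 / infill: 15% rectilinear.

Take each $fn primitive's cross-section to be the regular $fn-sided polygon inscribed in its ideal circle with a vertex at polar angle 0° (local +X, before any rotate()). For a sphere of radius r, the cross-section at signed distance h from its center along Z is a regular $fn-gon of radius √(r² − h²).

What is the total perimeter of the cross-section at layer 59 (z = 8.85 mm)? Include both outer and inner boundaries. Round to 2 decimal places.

80.00 mm

At z = 8.85 mm: the 12×28 cube contributes its full rectangle (perimeter 80.00 mm); the sphere at (1.5, -3.5) is not intersected at this z (|z−center|=7.150 > r=3); the cube at (7, 1) is absent (z outside [13.5, 33.5]); the cube at (10.5, 3) is absent (z outside [9, 25.5]); Merging all regions: only the 12×28 cube is present, so the union is just that shape — boundary = 80.00 mm; (whole slice rotated 20° about Z — lengths, areas and connectivity unchanged). Overall, the cross-section is a single solid region. Total boundary length (outer) = 80.00 mm.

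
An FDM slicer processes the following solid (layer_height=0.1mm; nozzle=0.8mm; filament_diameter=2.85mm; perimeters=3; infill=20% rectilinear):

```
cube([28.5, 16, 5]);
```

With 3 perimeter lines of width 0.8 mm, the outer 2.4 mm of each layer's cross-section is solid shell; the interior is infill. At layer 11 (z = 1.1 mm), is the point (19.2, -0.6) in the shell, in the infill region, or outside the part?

At z = 1.1 mm: the cube (footprint 28.5×16) is included at this height. Overall, the cross-section is a single solid region. The nearest boundary edge runs (0.00, 0.00)→(28.50, 0.00); distance from the point to it = 0.60 mm. The point is not inside any of the regions above, so it lies outside the cross-section (0.60 mm from the nearest boundary).

outside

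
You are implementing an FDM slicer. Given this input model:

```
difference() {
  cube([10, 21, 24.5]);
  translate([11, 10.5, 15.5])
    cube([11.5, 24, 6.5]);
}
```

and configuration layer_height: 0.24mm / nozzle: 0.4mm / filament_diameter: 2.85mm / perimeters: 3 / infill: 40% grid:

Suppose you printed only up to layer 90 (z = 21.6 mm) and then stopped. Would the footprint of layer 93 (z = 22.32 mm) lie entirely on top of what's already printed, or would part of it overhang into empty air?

entirely on top

Compare the two slices. At z = 21.6: the cube (footprint 10×21) is included at this height (area 210.00 mm²); the cube at (11, 10.5) is present — its section is the full 11.5×24 rectangle (area 276.00 mm²); Subtracting the remaining from the first: starting from the 10×21 cube (210.00 mm²), the 11.5×24 cube at (11, 10.5) misses the remaining region (no effect) — area = 210.00 mm². At z = 22.32: the cube is present — its section is the full 10×21 rectangle (area 210.00 mm²); the cube at (11, 10.5) is not intersected at this z (z outside [15.5, 22]); Taking the first minus the rest: none of the subtracted shapes is present at this height, so the 10×21 cube is unchanged — area = 210.00 mm². Checking containment: the cross-section at z = 22.32 is a subset of the cross-section at z = 21.6.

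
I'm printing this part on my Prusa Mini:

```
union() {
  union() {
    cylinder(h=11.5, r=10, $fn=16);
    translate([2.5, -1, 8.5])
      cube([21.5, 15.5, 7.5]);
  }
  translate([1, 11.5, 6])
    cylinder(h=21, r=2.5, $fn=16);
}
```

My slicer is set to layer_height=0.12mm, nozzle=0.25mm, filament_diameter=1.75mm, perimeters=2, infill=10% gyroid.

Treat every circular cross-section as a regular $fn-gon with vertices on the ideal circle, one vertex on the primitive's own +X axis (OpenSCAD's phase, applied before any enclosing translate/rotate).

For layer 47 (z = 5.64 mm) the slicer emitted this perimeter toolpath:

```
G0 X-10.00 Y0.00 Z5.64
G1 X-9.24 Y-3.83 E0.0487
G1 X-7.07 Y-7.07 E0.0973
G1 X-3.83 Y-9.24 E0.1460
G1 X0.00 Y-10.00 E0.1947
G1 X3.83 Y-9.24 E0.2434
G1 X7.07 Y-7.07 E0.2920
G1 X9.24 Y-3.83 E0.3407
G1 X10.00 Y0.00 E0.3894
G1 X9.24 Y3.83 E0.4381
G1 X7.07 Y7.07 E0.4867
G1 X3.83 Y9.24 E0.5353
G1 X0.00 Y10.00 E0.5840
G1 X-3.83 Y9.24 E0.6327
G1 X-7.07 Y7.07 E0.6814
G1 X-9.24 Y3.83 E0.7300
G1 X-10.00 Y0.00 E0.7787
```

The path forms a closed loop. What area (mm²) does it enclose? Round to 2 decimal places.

Apply the shoelace formula to the sequence of (X, Y) vertices; enclosed area = 306.19 mm².

306.19 mm²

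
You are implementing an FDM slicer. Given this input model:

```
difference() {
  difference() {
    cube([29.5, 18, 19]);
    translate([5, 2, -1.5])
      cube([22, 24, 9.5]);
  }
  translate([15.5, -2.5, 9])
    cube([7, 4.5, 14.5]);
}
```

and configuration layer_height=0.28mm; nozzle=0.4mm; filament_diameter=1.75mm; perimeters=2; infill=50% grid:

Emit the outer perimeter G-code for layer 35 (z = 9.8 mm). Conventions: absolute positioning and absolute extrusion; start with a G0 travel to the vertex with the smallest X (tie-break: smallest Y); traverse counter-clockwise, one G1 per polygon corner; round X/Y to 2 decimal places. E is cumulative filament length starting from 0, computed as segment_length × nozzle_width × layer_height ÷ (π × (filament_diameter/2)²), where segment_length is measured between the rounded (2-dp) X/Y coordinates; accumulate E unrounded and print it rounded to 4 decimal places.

At z = 9.8 mm: the cube (footprint 29.5×18) is included at this height; the cube at (5, 2) is absent (z outside [-1.5, 8]); After the difference (first − rest): none of the subtracted shapes is present at this height, so the 29.5×18 cube is unchanged — 1 connected region; the cube at (15.5, -2.5) (footprint 7×4.5) is included at this height; After the difference (first − rest): starting from the result so far, the 7×4.5 cube at (15.5, -2.5) partially overlaps it — only the 14.00 mm² overlap (of its 31.50 mm²) is removed, clipping the outline — 1 connected region. The outline is a single polygon with 8 vertices. Extrusion per mm of travel: 0.4 × 0.28 / (π × 0.875²) = 0.046564. Accumulating E over each segment gives final E = 4.6099.

G0 X0.00 Y0.00 Z9.80
G1 X15.50 Y0.00 E0.7217
G1 X15.50 Y2.00 E0.8149
G1 X22.50 Y2.00 E1.1408
G1 X22.50 Y0.00 E1.2340
G1 X29.50 Y0.00 E1.5599
G1 X29.50 Y18.00 E2.3981
G1 X0.00 Y18.00 E3.7717
G1 X0.00 Y0.00 E4.6099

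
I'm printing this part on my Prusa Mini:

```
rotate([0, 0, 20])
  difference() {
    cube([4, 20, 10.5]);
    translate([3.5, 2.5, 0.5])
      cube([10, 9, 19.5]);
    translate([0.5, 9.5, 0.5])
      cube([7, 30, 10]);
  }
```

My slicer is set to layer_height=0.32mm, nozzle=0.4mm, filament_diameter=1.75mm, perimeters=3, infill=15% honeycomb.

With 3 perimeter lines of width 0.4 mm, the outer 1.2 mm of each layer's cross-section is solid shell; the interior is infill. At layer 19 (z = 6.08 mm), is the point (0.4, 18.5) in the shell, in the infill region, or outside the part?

outside

At z = 6.08 mm: the cube is present — its section is the full 4×20 rectangle; the cube at (3.5, 2.5) (footprint 10×9) is included at this height; the 7×30 cube at (0.5, 9.5) contributes its full rectangle; After the difference (first − rest): starting from the 4×20 cube, the 10×9 cube at (3.5, 2.5) partially overlaps it — only the 4.50 mm² overlap (of its 90.00 mm²) is removed, clipping the outline; the 7×30 cube at (0.5, 9.5) partially overlaps it — only the 35.75 mm² overlap (of its 210.00 mm²) is removed, clipping the outline — 1 connected region; (whole slice rotated 20° about Z — lengths, areas and connectivity unchanged). Overall, the cross-section is a single solid region. Undo the 20° rotation: the query point maps to (6.703, 17.248) in the un-rotated model frame. The nearest boundary edge runs (0.50, 20.00)→(0.50, 9.50); distance from the point to it = 6.20 mm. The point is not inside any of the regions above, so it lies outside the cross-section (6.20 mm from the nearest boundary).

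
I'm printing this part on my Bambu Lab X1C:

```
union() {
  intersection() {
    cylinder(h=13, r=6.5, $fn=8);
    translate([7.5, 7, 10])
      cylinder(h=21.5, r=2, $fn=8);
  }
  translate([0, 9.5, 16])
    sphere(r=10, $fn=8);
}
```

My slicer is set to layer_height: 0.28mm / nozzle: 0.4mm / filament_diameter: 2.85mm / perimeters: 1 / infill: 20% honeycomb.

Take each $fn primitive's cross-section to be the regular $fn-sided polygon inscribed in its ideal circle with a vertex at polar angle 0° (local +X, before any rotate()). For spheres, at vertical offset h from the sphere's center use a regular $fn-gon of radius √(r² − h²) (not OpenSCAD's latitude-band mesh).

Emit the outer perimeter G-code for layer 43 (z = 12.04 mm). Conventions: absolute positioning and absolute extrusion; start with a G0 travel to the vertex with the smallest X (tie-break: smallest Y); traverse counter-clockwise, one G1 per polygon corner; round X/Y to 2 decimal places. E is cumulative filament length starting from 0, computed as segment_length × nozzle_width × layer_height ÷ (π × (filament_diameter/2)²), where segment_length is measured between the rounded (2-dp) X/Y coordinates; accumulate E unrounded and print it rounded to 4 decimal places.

G0 X-9.18 Y9.50 Z12.04
G1 X-6.49 Y3.01 E0.1233
G1 X0.00 Y0.32 E0.2467
G1 X6.49 Y3.01 E0.3700
G1 X9.18 Y9.50 E0.4934
G1 X6.49 Y15.99 E0.6167
G1 X0.00 Y18.68 E0.7400
G1 X-6.49 Y15.99 E0.8634
G1 X-9.18 Y9.50 E0.9867

At z = 12.04 mm: the r=6.5 cylinder gives a regular 8-gon of circumradius 6.5 (constant along its height); the cylinder at (7.5, 7): section is a regular 8-gon, circumradius r=2; After intersecting: the r=2 cylinder at (7.5, 7) does not overlap the r=6.5 cylinder (empty) — nothing remains; the r=10 sphere at (0, 9.5) contributes a regular 8-gon of circumradius √(10²−3.96²) = 9.183; Combining (union): only the r=10 sphere at (0, 9.5) is present, so the union is just that shape — 1 connected region. The outline is a single polygon with 8 vertices. Extrusion per mm of travel: 0.4 × 0.28 / (π × 1.425²) = 0.017557. Accumulating E over each segment gives final E = 0.9867.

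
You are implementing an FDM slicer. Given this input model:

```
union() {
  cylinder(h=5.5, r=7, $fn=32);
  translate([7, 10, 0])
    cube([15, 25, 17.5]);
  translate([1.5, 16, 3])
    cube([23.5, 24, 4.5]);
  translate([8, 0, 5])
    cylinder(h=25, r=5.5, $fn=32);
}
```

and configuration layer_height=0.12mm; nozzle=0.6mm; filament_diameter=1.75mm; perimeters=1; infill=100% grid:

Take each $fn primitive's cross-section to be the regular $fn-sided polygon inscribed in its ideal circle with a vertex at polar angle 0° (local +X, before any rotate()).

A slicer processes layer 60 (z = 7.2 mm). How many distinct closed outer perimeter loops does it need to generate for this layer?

2

At z = 7.2 mm: the cylinder is absent (z outside [0, 5.5]); the 15×25 cube at (7, 10) contributes its full rectangle; the cube at (1.5, 16) is present — its section is the full 23.5×24 rectangle; the r=5.5 cylinder at (8, 0) gives a regular 32-gon of circumradius 5.5 (constant along its height); Combining (union): the regions partially overlap (shared area 285.00 mm²), so overlapping operands fuse into one piece — 2 connected regions. The result has 2 disconnected regions.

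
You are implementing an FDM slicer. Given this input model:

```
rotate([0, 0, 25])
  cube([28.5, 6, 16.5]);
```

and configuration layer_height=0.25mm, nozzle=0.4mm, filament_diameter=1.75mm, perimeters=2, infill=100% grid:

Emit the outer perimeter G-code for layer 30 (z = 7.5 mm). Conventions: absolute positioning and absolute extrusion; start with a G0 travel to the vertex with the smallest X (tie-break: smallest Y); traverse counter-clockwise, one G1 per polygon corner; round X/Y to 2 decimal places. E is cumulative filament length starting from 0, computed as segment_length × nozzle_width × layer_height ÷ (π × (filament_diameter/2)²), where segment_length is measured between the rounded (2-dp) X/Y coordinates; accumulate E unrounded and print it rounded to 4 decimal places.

At z = 7.5 mm: the 28.5×6 cube contributes its full rectangle; (rotated 25° about Z; rotation is an isometry so areas/perimeters/island counts are preserved). The outline is a single polygon with 4 vertices. Extrusion per mm of travel: 0.4 × 0.25 / (π × 0.875²) = 0.041575. Accumulating E over each segment gives final E = 2.8689.

G0 X-2.54 Y5.44 Z7.50
G1 X0.00 Y0.00 E0.2496
G1 X25.83 Y12.04 E1.4344
G1 X23.29 Y17.48 E1.6840
G1 X-2.54 Y5.44 E2.8689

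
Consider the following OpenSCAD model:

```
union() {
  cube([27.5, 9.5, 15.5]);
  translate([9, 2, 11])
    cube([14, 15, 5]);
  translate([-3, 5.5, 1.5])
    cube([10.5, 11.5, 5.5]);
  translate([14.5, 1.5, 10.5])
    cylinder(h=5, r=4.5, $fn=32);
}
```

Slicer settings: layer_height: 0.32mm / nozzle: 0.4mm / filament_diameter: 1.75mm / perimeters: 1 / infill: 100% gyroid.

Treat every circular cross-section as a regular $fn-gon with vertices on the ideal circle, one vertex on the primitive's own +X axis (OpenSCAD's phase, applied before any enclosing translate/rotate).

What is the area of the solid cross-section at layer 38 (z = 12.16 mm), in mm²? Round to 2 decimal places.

At z = 12.16 mm: the cube (footprint 27.5×9.5) is included at this height (area 261.25 mm²); the cube at (9, 2) is present — its section is the full 14×15 rectangle (area 210.00 mm²); the cube at (-3, 5.5) is not intersected at this z (z outside [1.5, 7]); the r=4.5 cylinder at (14.5, 1.5) contributes a regular 32-gon of circumradius 4.5 (area = (32/2)·4.500²·sin(360°/32) = 63.21 mm²); Combining (union): the regions partially overlap — summed areas 534.46 mm² minus the doubly-counted overlap 149.80 mm² gives 384.66 mm² — area = 384.66 mm². Overall, the cross-section is a single solid region. Net area = 384.66 mm².

384.66 mm²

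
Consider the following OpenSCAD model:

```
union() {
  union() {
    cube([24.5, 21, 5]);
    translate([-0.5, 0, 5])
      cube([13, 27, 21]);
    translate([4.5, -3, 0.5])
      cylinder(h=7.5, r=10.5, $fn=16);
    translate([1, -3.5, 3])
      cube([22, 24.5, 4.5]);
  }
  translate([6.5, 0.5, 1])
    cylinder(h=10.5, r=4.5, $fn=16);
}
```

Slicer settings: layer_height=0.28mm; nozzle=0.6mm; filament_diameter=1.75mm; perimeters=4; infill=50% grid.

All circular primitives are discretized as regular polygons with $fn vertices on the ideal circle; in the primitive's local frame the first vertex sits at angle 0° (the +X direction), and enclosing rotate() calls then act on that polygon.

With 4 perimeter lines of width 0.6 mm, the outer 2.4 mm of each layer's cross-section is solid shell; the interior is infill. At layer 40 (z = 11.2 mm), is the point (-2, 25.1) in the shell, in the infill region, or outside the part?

outside

At z = 11.2 mm: the cube is not intersected at this z (z outside [0, 5]); the 13×27 cube at (-0.5, 0) contributes its full rectangle; the cylinder at (4.5, -3) is not intersected at this z (z outside [0.5, 8]); the cube at (1, -3.5) is absent (z outside [3, 7.5]); Merging all regions: only the 13×27 cube at (-0.5, 0) is present, so the union is just that shape — 1 connected region; the r=4.5 cylinder at (6.5, 0.5) contributes a regular 16-gon of circumradius 4.5; Merging all regions: the regions partially overlap (shared area 35.45 mm²), so overlapping operands fuse into one piece — 1 connected region. Overall, the cross-section is a single solid region. The nearest boundary edge runs (-0.50, 0.00)→(-0.50, 27.00); distance from the point to it = 1.50 mm. The point is not inside any of the regions above, so it lies outside the cross-section (1.50 mm from the nearest boundary).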